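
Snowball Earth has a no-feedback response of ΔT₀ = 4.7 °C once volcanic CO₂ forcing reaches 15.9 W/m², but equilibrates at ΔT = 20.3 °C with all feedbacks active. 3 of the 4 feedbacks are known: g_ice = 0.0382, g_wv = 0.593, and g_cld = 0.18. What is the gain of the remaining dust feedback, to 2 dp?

Amplification A = ΔT/ΔT₀ = 20.3/4.7 = 4.319.
Total gain g = 1 − 1/A = 1 − 1/4.319 = 0.7685.
Known gains sum to 0.0382 + 0.593 + 0.18 = 0.8112.
g_dust = 0.7685 − 0.8112 = -0.04.

-0.04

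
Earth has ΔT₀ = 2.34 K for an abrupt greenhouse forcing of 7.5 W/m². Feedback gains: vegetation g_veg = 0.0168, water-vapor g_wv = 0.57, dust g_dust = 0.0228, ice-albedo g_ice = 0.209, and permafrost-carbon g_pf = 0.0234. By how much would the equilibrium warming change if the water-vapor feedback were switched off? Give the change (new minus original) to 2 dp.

-11.60 K

Original: g = 0.842, ΔT = 2.34/(1−0.842) = 14.8101 K.
Without water-vapor: g' = 0.272, ΔT' = 2.34/(1−0.272) = 3.2143 K.
Change = 3.2143 − 14.8101 = -11.60 K.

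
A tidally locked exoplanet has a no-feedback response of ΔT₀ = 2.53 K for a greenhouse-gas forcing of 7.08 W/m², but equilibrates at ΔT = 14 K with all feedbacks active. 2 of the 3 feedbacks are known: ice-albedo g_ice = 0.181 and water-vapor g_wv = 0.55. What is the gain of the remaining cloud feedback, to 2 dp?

Amplification A = ΔT/ΔT₀ = 14/2.53 = 5.534.
Total gain g = 1 − 1/A = 1 − 1/5.534 = 0.8193.
Known gains sum to 0.181 + 0.55 = 0.731.
g_cld = 0.8193 − 0.731 = 0.09.

0.09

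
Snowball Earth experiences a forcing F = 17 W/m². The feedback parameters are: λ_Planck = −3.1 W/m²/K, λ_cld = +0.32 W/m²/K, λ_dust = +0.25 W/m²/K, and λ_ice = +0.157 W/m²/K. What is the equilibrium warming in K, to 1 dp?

Net feedback parameter λ = (−3.1) + (+0.32) + (+0.25) + (+0.157) = -2.373 W/m²/K.
ΔT = −F/λ = −17/(-2.373) = 7.2 K.

7.2 K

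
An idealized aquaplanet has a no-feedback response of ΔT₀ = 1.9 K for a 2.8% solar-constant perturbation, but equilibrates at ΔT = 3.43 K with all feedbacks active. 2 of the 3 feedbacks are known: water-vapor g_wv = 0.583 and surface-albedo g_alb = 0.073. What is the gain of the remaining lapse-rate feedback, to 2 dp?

Amplification A = ΔT/ΔT₀ = 3.43/1.9 = 1.805.
Total gain g = 1 − 1/A = 1 − 1/1.805 = 0.446.
Known gains sum to 0.583 + 0.073 = 0.656.
g_lr = 0.446 − 0.656 = -0.21.

-0.21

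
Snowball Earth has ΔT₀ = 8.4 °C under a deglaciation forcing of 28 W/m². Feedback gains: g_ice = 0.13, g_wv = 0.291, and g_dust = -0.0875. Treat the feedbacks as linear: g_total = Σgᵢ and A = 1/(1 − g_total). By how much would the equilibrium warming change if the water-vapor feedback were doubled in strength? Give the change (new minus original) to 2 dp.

9.77 °C

Original: g = 0.3335, ΔT = 8.4/(1−0.3335) = 12.6032 °C.
With doubled water-vapor: g' = 0.6245, ΔT' = 8.4/(1−0.6245) = 22.3702 °C.
Change = 22.3702 − 12.6032 = 9.77 °C.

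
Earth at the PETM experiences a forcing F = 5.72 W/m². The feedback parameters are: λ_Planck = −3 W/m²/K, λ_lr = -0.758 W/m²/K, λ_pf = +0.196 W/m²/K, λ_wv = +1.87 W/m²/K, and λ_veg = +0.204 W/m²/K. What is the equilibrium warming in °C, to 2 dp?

3.84 °C

Net feedback parameter λ = (−3) + (-0.758) + (+0.196) + (+1.87) + (+0.204) = -1.488 W/m²/K.
ΔT = −F/λ = −5.72/(-1.488) = 3.84 °C.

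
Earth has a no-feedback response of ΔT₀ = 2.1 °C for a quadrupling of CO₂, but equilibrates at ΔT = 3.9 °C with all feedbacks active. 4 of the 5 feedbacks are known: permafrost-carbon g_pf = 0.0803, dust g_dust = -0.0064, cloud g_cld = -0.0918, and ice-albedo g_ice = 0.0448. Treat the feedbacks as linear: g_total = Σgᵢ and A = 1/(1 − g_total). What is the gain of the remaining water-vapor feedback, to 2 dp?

0.43

Amplification A = ΔT/ΔT₀ = 3.9/2.1 = 1.857.
Total gain g = 1 − 1/A = 1 − 1/1.857 = 0.4615.
Known gains sum to 0.0803 − 0.0064 − 0.0918 + 0.0448 = 0.0269.
g_wv = 0.4615 − 0.0269 = 0.43.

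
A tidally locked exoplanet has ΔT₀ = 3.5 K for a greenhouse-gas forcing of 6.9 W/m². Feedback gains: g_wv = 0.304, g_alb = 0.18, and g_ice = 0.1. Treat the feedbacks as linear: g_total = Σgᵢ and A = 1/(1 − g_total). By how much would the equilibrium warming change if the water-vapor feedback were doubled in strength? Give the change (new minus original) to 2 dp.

Original: g = 0.584, ΔT = 3.5/(1−0.584) = 8.4135 K.
With doubled water-vapor: g' = 0.888, ΔT' = 3.5/(1−0.888) = 31.2500 K.
Change = 31.2500 − 8.4135 = 22.84 K.

22.84 K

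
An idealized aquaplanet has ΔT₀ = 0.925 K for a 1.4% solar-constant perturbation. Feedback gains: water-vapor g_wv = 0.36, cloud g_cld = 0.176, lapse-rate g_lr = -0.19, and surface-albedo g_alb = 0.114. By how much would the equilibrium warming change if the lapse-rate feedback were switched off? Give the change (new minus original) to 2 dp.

0.93 K

Original: g = 0.46, ΔT = 0.925/(1−0.46) = 1.7130 K.
Without lapse-rate: g' = 0.65, ΔT' = 0.925/(1−0.65) = 2.6429 K.
Change = 2.6429 − 1.7130 = 0.93 K.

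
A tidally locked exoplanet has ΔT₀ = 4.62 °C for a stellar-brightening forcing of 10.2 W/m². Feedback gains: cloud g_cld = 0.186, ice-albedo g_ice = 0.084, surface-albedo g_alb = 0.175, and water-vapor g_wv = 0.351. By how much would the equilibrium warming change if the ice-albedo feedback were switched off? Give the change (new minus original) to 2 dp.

Original: g = 0.796, ΔT = 4.62/(1−0.796) = 22.6471 °C.
Without ice-albedo: g' = 0.712, ΔT' = 4.62/(1−0.712) = 16.0417 °C.
Change = 16.0417 − 22.6471 = -6.61 °C.

-6.61 °C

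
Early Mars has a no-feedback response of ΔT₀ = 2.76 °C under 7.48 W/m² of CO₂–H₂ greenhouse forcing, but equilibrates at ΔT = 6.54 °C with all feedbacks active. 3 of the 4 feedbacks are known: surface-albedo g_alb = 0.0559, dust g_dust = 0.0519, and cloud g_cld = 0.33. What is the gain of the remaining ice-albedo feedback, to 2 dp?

0.14

Amplification A = ΔT/ΔT₀ = 6.54/2.76 = 2.37.
Total gain g = 1 − 1/A = 1 − 1/2.37 = 0.5781.
Known gains sum to 0.0559 + 0.0519 + 0.33 = 0.4378.
g_ice = 0.5781 − 0.4378 = 0.14.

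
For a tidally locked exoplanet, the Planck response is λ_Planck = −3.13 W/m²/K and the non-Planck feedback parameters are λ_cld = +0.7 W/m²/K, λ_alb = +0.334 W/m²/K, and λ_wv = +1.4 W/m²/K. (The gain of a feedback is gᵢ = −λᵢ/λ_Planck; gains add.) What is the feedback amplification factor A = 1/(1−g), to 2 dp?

Convert to gains: g_cld = 0.7/3.13 = 0.2236; g_alb = 0.334/3.13 = 0.1067; g_wv = 1.4/3.13 = 0.4473.
Total gain g = 0.7776.
A = 1/(1 − 0.7776) = 4.50.

4.50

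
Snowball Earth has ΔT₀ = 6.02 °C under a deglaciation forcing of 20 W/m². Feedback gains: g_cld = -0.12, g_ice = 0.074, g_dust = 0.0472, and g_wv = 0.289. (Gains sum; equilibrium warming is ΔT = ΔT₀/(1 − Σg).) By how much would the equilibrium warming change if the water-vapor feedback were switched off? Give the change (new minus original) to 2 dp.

Original: g = 0.2902, ΔT = 6.02/(1−0.2902) = 8.4813 °C.
Without water-vapor: g' = 0.0012, ΔT' = 6.02/(1−0.0012) = 6.0272 °C.
Change = 6.0272 − 8.4813 = -2.45 °C.

-2.45 °C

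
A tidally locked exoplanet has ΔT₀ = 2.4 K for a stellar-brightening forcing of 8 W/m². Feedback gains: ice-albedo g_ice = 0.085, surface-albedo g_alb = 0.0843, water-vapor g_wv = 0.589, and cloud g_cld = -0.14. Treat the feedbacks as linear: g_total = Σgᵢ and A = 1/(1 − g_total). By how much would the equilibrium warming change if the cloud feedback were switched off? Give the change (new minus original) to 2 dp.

3.64 K

Original: g = 0.6183, ΔT = 2.4/(1−0.6183) = 6.2877 K.
Without cloud: g' = 0.7583, ΔT' = 2.4/(1−0.7583) = 9.9297 K.
Change = 9.9297 − 6.2877 = 3.64 K.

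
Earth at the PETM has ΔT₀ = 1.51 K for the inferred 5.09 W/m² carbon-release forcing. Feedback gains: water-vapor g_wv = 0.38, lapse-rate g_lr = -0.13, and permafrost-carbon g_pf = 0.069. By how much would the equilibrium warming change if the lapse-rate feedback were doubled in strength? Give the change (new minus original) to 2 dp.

-0.36 K

Original: g = 0.319, ΔT = 1.51/(1−0.319) = 2.2173 K.
With doubled lapse-rate: g' = 0.189, ΔT' = 1.51/(1−0.189) = 1.8619 K.
Change = 1.8619 − 2.2173 = -0.36 K.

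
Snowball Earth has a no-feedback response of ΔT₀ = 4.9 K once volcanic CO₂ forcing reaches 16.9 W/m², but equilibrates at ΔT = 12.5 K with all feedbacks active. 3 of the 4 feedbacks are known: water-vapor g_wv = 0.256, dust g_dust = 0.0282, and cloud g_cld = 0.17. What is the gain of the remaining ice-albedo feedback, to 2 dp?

Amplification A = ΔT/ΔT₀ = 12.5/4.9 = 2.551.
Total gain g = 1 − 1/A = 1 − 1/2.551 = 0.608.
Known gains sum to 0.256 + 0.0282 + 0.17 = 0.4542.
g_ice = 0.608 − 0.4542 = 0.15.

0.15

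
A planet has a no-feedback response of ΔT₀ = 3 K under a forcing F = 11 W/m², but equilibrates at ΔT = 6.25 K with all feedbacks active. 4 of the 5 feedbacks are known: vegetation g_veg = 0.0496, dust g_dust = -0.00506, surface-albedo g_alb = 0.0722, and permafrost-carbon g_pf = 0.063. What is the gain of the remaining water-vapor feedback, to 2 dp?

0.34

Amplification A = ΔT/ΔT₀ = 6.25/3 = 2.083.
Total gain g = 1 − 1/A = 1 − 1/2.083 = 0.5199.
Known gains sum to 0.0496 − 0.00506 + 0.0722 + 0.063 = 0.17974.
g_wv = 0.5199 − 0.17974 = 0.34.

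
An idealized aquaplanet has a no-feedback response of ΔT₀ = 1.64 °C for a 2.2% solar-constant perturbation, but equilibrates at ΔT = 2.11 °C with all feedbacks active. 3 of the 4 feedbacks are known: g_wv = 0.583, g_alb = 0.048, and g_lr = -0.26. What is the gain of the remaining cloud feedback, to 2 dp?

-0.15

Amplification A = ΔT/ΔT₀ = 2.11/1.64 = 1.287.
Total gain g = 1 − 1/A = 1 − 1/1.287 = 0.223.
Known gains sum to 0.583 + 0.048 − 0.26 = 0.371.
g_cld = 0.223 − 0.371 = -0.15.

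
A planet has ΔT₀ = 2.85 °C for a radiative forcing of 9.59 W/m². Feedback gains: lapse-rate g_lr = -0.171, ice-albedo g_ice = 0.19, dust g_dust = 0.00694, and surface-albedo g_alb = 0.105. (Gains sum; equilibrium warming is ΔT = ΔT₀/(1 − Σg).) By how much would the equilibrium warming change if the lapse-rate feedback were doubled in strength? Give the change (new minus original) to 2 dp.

-0.54 °C

Original: g = 0.13094, ΔT = 2.85/(1−0.13094) = 3.2794 °C.
With doubled lapse-rate: g' = -0.04006, ΔT' = 2.85/(1+0.04006) = 2.7402 °C.
Change = 2.7402 − 3.2794 = -0.54 °C.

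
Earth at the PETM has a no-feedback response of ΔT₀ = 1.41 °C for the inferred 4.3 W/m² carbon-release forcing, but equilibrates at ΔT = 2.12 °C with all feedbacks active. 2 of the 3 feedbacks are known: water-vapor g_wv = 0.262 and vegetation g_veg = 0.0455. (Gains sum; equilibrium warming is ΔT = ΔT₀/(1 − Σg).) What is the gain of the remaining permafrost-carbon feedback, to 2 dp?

0.03

Amplification A = ΔT/ΔT₀ = 2.12/1.41 = 1.504.
Total gain g = 1 − 1/A = 1 − 1/1.504 = 0.3351.
Known gains sum to 0.262 + 0.0455 = 0.3075.
g_pf = 0.3351 − 0.3075 = 0.03.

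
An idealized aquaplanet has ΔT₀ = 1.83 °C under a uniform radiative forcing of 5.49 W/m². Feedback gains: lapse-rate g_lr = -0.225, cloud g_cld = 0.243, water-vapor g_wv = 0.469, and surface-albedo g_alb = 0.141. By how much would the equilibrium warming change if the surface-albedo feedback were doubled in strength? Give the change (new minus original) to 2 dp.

Original: g = 0.628, ΔT = 1.83/(1−0.628) = 4.9194 °C.
With doubled surface-albedo: g' = 0.769, ΔT' = 1.83/(1−0.769) = 7.9221 °C.
Change = 7.9221 − 4.9194 = 3.00 °C.

3.00 °C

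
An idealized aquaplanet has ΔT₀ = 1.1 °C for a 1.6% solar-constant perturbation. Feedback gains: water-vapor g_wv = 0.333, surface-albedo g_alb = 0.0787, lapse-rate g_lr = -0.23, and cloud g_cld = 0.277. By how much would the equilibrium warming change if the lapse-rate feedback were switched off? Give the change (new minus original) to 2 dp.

1.50 °C

Original: g = 0.4587, ΔT = 1.1/(1−0.4587) = 2.0321 °C.
Without lapse-rate: g' = 0.6887, ΔT' = 1.1/(1−0.6887) = 3.5336 °C.
Change = 3.5336 − 2.0321 = 1.50 °C.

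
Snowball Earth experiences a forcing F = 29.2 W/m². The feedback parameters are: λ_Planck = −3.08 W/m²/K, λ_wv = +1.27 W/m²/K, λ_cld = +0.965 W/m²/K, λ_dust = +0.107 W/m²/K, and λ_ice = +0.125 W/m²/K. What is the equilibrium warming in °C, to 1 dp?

Net feedback parameter λ = (−3.08) + (+1.27) + (+0.965) + (+0.107) + (+0.125) = -0.613 W/m²/K.
ΔT = −F/λ = −29.2/(-0.613) = 47.6 °C.

47.6 °C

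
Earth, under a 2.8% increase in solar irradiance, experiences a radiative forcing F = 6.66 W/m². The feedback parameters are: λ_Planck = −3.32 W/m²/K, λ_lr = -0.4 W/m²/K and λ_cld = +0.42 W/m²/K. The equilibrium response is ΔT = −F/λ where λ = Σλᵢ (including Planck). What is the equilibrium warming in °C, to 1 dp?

Net feedback parameter λ = (−3.32) + (-0.4) + (+0.42) = -3.3 W/m²/K.
ΔT = −F/λ = −6.66/(-3.3) = 2.0 °C.

2.0 °C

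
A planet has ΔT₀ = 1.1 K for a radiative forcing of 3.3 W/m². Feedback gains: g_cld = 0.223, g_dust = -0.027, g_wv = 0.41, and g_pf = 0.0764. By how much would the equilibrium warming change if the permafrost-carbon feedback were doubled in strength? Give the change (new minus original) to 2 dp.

1.10 K

Original: g = 0.6824, ΔT = 1.1/(1−0.6824) = 3.4635 K.
With doubled permafrost-carbon: g' = 0.7588, ΔT' = 1.1/(1−0.7588) = 4.5605 K.
Change = 4.5605 − 3.4635 = 1.10 K.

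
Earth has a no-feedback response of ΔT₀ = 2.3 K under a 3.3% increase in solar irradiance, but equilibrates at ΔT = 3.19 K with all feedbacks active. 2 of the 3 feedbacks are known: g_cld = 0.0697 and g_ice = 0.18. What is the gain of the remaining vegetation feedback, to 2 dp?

0.03

Amplification A = ΔT/ΔT₀ = 3.19/2.3 = 1.387.
Total gain g = 1 − 1/A = 1 − 1/1.387 = 0.279.
Known gains sum to 0.0697 + 0.18 = 0.2497.
g_veg = 0.279 − 0.2497 = 0.03.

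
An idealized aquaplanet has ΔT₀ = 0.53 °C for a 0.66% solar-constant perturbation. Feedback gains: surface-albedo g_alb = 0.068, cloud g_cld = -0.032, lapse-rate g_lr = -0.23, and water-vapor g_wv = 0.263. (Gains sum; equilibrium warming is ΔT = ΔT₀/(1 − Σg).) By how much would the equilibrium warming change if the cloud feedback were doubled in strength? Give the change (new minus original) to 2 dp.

Original: g = 0.069, ΔT = 0.53/(1−0.069) = 0.5693 °C.
With doubled cloud: g' = 0.037, ΔT' = 0.53/(1−0.037) = 0.5504 °C.
Change = 0.5504 − 0.5693 = -0.02 °C.

-0.02 °C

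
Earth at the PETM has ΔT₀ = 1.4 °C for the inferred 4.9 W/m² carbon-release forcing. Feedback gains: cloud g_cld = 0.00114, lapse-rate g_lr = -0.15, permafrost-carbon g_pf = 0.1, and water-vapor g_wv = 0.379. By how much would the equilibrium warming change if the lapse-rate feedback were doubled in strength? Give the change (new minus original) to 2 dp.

Original: g = 0.33014, ΔT = 1.4/(1−0.33014) = 2.0900 °C.
With doubled lapse-rate: g' = 0.18014, ΔT' = 1.4/(1−0.18014) = 1.7076 °C.
Change = 1.7076 − 2.0900 = -0.38 °C.

-0.38 °C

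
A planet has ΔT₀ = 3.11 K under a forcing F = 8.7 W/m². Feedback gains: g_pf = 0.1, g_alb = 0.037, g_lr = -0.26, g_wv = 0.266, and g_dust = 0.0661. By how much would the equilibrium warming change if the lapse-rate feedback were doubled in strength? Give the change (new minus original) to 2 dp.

Original: g = 0.2091, ΔT = 3.11/(1−0.2091) = 3.9322 K.
With doubled lapse-rate: g' = -0.0509, ΔT' = 3.11/(1+0.0509) = 2.9594 K.
Change = 2.9594 − 3.9322 = -0.97 K.

-0.97 K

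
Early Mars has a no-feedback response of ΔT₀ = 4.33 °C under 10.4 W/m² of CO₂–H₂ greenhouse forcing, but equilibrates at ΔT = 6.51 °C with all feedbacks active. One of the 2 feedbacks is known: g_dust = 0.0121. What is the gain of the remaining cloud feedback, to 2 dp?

Amplification A = ΔT/ΔT₀ = 6.51/4.33 = 1.503.
Total gain g = 1 − 1/A = 1 − 1/1.503 = 0.3347.
The known gain is 0.0121.
g_cld = 0.3347 − 0.0121 = 0.32.

0.32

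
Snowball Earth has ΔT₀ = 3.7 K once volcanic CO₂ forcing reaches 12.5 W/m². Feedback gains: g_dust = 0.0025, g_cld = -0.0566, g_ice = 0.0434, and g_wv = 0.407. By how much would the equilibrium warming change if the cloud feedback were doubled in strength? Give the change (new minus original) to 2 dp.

-0.53 K

Original: g = 0.3963, ΔT = 3.7/(1−0.3963) = 6.1289 K.
With doubled cloud: g' = 0.3397, ΔT' = 3.7/(1−0.3397) = 5.6035 K.
Change = 5.6035 − 6.1289 = -0.53 K.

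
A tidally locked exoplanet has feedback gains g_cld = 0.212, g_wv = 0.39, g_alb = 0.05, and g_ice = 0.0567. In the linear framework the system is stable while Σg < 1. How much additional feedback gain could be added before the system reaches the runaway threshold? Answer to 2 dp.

0.29

Current total gain = 0.212 + 0.39 + 0.05 + 0.0567 = 0.7087.
Margin to runaway = 1 − 0.7087 = 0.29.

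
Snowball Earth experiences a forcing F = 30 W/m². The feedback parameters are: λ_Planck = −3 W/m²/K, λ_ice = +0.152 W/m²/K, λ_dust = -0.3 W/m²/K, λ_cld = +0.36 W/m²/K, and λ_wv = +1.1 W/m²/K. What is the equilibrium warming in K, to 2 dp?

17.77 K

Net feedback parameter λ = (−3) + (+0.152) + (-0.3) + (+0.36) + (+1.1) = -1.688 W/m²/K.
ΔT = −F/λ = −30/(-1.688) = 17.77 K.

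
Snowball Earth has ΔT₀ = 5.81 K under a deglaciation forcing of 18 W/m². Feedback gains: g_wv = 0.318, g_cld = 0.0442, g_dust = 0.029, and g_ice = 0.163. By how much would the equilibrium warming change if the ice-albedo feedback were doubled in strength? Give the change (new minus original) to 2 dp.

Original: g = 0.5542, ΔT = 5.81/(1−0.5542) = 13.0328 K.
With doubled ice-albedo: g' = 0.7172, ΔT' = 5.81/(1−0.7172) = 20.5446 K.
Change = 20.5446 − 13.0328 = 7.51 K.

7.51 K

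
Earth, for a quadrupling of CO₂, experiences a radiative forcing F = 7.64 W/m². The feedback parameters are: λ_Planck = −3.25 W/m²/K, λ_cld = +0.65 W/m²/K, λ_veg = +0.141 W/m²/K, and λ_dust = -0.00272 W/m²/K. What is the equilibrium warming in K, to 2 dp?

3.10 K

Net feedback parameter λ = (−3.25) + (+0.65) + (+0.141) + (-0.00272) = -2.46172 W/m²/K.
ΔT = −F/λ = −7.64/(-2.46172) = 3.10 K.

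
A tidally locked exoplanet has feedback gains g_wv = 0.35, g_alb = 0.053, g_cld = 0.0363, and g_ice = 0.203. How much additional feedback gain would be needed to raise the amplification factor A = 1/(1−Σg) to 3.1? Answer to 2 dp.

0.04

Current total gain = 0.6423.
Target gain for A = 3.1: g* = 1 − 1/3.1 = 0.6774.
Additional gain needed = 0.6774 − 0.6423 = 0.04.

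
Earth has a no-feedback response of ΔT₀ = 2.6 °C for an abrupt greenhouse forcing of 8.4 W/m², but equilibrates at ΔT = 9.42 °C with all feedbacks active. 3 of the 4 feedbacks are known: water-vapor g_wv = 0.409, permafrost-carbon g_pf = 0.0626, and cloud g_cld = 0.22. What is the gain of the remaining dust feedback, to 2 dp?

0.03

Amplification A = ΔT/ΔT₀ = 9.42/2.6 = 3.623.
Total gain g = 1 − 1/A = 1 − 1/3.623 = 0.724.
Known gains sum to 0.409 + 0.0626 + 0.22 = 0.6916.
g_dust = 0.724 − 0.6916 = 0.03.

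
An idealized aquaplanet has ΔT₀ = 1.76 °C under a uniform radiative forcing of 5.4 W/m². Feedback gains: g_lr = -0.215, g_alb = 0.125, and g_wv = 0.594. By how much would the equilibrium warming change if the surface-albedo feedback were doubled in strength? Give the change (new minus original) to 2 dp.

1.20 °C

Original: g = 0.504, ΔT = 1.76/(1−0.504) = 3.5484 °C.
With doubled surface-albedo: g' = 0.629, ΔT' = 1.76/(1−0.629) = 4.7439 °C.
Change = 4.7439 − 3.5484 = 1.20 °C.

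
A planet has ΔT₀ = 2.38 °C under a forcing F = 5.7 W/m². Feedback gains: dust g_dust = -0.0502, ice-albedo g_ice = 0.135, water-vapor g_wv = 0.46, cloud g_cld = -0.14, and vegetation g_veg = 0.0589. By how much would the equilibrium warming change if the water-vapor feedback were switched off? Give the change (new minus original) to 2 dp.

-2.05 °C

Original: g = 0.4637, ΔT = 2.38/(1−0.4637) = 4.4378 °C.
Without water-vapor: g' = 0.0037, ΔT' = 2.38/(1−0.0037) = 2.3888 °C.
Change = 2.3888 − 4.4378 = -2.05 °C.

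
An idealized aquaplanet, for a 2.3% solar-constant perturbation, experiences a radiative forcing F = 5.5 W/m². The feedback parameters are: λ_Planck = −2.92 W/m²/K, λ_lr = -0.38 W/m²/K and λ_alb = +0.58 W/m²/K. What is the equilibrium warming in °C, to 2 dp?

Net feedback parameter λ = (−2.92) + (-0.38) + (+0.58) = -2.72 W/m²/K.
ΔT = −F/λ = −5.5/(-2.72) = 2.02 °C.

2.02 °C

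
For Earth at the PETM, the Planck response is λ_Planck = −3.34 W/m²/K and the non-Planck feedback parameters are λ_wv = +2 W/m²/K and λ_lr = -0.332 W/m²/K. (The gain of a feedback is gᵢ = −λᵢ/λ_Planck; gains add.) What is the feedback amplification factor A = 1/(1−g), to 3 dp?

1.998

Convert to gains: g_wv = 2/3.34 = 0.5988; g_lr = -0.332/3.34 = -0.0994.
Total gain g = 0.4994.
A = 1/(1 − 0.4994) = 1.998.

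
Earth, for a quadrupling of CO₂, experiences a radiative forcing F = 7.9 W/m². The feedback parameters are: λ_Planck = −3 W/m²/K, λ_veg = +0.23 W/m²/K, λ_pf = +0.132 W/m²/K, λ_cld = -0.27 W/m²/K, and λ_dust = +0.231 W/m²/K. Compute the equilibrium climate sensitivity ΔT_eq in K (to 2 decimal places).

Net feedback parameter λ = (−3) + (+0.23) + (+0.132) + (-0.27) + (+0.231) = -2.677 W/m²/K.
ΔT = −F/λ = −7.9/(-2.677) = 2.95 K.

2.95 K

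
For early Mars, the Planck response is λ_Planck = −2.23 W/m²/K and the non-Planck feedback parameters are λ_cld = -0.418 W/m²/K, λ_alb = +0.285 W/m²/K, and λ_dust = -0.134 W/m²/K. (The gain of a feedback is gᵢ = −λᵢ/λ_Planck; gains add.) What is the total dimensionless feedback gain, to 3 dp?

Convert to gains: g_cld = -0.418/2.23 = -0.1874; g_alb = 0.285/2.23 = 0.1278; g_dust = -0.134/2.23 = -0.06009.
Total gain g = -0.11969.

-0.120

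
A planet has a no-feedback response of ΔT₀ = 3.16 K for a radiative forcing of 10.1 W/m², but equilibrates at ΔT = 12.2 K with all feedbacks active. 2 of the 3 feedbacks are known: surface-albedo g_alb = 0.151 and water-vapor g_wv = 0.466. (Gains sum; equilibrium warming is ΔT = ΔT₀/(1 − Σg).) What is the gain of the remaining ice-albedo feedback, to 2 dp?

0.12

Amplification A = ΔT/ΔT₀ = 12.2/3.16 = 3.861.
Total gain g = 1 − 1/A = 1 − 1/3.861 = 0.741.
Known gains sum to 0.151 + 0.466 = 0.617.
g_ice = 0.741 − 0.617 = 0.12.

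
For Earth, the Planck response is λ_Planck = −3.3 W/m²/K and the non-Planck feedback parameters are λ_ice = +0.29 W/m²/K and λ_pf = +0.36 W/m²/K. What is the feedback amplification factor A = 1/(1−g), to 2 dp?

1.25

Convert to gains: g_ice = 0.29/3.3 = 0.08788; g_pf = 0.36/3.3 = 0.1091.
Total gain g = 0.19698.
A = 1/(1 − 0.19698) = 1.25.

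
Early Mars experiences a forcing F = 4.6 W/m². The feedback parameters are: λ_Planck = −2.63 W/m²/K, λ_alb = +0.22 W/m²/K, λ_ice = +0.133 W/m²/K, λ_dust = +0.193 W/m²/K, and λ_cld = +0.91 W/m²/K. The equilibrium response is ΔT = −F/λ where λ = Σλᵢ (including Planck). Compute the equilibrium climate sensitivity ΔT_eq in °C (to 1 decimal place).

3.9 °C

Net feedback parameter λ = (−2.63) + (+0.22) + (+0.133) + (+0.193) + (+0.91) = -1.174 W/m²/K.
ΔT = −F/λ = −4.6/(-1.174) = 3.9 °C.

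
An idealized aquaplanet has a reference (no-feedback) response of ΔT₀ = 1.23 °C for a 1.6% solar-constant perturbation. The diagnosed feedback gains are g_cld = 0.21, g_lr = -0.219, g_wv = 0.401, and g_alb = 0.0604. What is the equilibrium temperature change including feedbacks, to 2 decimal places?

2.25 °C

Total gain g = 0.21 − 0.219 + 0.401 + 0.0604 = 0.4524.
Amplification A = 1/(1 − 0.4524) = 1.826.
ΔT = 1.23 × 1.826 = 2.25 °C.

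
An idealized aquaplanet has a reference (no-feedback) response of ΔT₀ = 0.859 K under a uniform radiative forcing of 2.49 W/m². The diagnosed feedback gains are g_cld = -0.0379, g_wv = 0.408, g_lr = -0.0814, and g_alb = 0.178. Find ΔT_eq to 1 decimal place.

1.6 K

Total gain g = -0.0379 + 0.408 − 0.0814 + 0.178 = 0.4667.
Amplification A = 1/(1 − 0.4667) = 1.875.
ΔT = 0.859 × 1.875 = 1.6 K.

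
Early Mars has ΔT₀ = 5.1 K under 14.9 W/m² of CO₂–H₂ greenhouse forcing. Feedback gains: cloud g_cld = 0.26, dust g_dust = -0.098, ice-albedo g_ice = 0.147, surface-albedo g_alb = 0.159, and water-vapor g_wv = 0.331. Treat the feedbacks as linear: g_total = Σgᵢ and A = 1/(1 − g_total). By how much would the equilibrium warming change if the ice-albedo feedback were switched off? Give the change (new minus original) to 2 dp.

Original: g = 0.799, ΔT = 5.1/(1−0.799) = 25.3731 K.
Without ice-albedo: g' = 0.652, ΔT' = 5.1/(1−0.652) = 14.6552 K.
Change = 14.6552 − 25.3731 = -10.72 K.

-10.72 K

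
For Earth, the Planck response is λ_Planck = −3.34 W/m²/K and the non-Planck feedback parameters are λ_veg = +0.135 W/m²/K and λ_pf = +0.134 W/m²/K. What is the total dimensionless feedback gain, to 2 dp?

Convert to gains: g_veg = 0.135/3.34 = 0.04042; g_pf = 0.134/3.34 = 0.04012.
Total gain g = 0.08054.

0.08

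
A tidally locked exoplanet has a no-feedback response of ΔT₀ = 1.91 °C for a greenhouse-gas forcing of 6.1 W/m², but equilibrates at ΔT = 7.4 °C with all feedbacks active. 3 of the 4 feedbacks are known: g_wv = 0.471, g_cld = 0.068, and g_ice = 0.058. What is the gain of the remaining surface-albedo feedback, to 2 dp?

Amplification A = ΔT/ΔT₀ = 7.4/1.91 = 3.874.
Total gain g = 1 − 1/A = 1 − 1/3.874 = 0.7419.
Known gains sum to 0.471 + 0.068 + 0.058 = 0.597.
g_alb = 0.7419 − 0.597 = 0.14.

0.14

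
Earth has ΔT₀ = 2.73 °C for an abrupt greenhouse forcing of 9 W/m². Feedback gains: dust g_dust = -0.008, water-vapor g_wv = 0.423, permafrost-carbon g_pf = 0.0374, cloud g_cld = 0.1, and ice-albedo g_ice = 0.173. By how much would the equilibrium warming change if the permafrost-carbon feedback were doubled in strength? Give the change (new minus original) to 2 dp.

Original: g = 0.7254, ΔT = 2.73/(1−0.7254) = 9.9417 °C.
With doubled permafrost-carbon: g' = 0.7628, ΔT' = 2.73/(1−0.7628) = 11.5093 °C.
Change = 11.5093 − 9.9417 = 1.57 °C.

1.57 °C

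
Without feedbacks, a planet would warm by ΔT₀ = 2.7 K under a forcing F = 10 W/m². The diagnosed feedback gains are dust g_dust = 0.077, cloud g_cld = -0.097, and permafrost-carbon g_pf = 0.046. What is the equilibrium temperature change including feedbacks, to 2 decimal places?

Total gain g = 0.077 − 0.097 + 0.046 = 0.026.
Amplification A = 1/(1 − 0.026) = 1.027.
ΔT = 2.7 × 1.027 = 2.77 K.

2.77 K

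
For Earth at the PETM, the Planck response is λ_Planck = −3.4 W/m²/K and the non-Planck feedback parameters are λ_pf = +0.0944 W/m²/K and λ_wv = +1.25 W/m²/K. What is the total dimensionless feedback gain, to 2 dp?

Convert to gains: g_pf = 0.0944/3.4 = 0.02776; g_wv = 1.25/3.4 = 0.3676.
Total gain g = 0.39536.

0.40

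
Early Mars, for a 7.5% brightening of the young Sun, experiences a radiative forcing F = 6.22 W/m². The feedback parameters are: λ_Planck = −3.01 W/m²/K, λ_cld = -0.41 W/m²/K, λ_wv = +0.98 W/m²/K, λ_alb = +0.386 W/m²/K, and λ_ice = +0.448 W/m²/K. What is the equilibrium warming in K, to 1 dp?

Net feedback parameter λ = (−3.01) + (-0.41) + (+0.98) + (+0.386) + (+0.448) = -1.606 W/m²/K.
ΔT = −F/λ = −6.22/(-1.606) = 3.9 K.

3.9 K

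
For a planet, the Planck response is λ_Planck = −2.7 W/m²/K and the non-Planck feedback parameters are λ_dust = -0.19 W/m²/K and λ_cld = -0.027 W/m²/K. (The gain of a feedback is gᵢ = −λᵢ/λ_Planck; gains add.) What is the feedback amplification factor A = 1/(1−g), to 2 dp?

Convert to gains: g_dust = -0.19/2.7 = -0.07037; g_cld = -0.027/2.7 = -0.01.
Total gain g = -0.08037.
A = 1/(1 + 0.08037) = 0.93.

0.93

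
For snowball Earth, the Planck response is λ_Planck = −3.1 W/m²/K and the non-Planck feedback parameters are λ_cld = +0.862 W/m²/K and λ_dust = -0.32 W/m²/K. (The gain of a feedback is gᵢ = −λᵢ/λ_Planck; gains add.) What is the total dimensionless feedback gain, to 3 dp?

0.175

Convert to gains: g_cld = 0.862/3.1 = 0.2781; g_dust = -0.32/3.1 = -0.1032.
Total gain g = 0.1749.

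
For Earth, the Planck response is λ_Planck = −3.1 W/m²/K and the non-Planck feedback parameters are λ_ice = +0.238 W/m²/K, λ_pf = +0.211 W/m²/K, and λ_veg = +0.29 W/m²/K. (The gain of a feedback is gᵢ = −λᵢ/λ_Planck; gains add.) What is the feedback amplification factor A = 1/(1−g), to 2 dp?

Convert to gains: g_ice = 0.238/3.1 = 0.07677; g_pf = 0.211/3.1 = 0.06806; g_veg = 0.29/3.1 = 0.09355.
Total gain g = 0.23838.
A = 1/(1 − 0.23838) = 1.31.

1.31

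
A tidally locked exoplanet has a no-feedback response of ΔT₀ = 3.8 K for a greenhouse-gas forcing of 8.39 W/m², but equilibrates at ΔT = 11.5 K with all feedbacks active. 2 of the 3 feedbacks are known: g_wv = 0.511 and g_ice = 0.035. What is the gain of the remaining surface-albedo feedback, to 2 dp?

0.12

Amplification A = ΔT/ΔT₀ = 11.5/3.8 = 3.026.
Total gain g = 1 − 1/A = 1 − 1/3.026 = 0.6695.
Known gains sum to 0.511 + 0.035 = 0.546.
g_alb = 0.6695 − 0.546 = 0.12.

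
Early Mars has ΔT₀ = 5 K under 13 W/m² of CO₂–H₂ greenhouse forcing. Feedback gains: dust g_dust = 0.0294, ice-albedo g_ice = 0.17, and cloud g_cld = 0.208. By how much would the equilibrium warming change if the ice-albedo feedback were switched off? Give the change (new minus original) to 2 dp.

-1.88 K

Original: g = 0.4074, ΔT = 5/(1−0.4074) = 8.4374 K.
Without ice-albedo: g' = 0.2374, ΔT' = 5/(1−0.2374) = 6.5565 K.
Change = 6.5565 − 8.4374 = -1.88 K.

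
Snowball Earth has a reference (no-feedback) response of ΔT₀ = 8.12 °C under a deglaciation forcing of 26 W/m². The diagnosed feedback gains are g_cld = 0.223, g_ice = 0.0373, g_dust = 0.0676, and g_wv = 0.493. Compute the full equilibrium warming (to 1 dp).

45.3 °C

Total gain g = 0.223 + 0.0373 + 0.0676 + 0.493 = 0.8209.
Amplification A = 1/(1 − 0.8209) = 5.583.
ΔT = 8.12 × 5.583 = 45.3 °C.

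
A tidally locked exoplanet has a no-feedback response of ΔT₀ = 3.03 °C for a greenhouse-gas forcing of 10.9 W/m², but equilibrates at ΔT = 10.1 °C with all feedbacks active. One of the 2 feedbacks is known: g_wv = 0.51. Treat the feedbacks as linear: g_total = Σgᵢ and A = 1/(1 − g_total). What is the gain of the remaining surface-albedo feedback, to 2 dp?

Amplification A = ΔT/ΔT₀ = 10.1/3.03 = 3.333.
Total gain g = 1 − 1/A = 1 − 1/3.333 = 0.7.
The known gain is 0.51.
g_alb = 0.7 − 0.51 = 0.19.

0.19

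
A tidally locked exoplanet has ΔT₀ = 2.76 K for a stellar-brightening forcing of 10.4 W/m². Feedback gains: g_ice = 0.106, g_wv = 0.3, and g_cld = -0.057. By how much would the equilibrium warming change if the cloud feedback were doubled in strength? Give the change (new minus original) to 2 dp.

Original: g = 0.349, ΔT = 2.76/(1−0.349) = 4.2396 K.
With doubled cloud: g' = 0.292, ΔT' = 2.76/(1−0.292) = 3.8983 K.
Change = 3.8983 − 4.2396 = -0.34 K.

-0.34 K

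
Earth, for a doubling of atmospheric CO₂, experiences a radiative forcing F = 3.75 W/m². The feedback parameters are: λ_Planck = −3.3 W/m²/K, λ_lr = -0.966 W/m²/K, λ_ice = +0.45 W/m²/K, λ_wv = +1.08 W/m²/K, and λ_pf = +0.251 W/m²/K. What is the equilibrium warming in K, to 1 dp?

Net feedback parameter λ = (−3.3) + (-0.966) + (+0.45) + (+1.08) + (+0.251) = -2.485 W/m²/K.
ΔT = −F/λ = −3.75/(-2.485) = 1.5 K.

1.5 K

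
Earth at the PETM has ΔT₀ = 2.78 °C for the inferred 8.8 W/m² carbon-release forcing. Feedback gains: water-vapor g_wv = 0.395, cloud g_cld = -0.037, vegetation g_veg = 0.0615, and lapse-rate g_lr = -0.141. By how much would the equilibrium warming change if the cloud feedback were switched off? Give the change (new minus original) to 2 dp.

Original: g = 0.2785, ΔT = 2.78/(1−0.2785) = 3.8531 °C.
Without cloud: g' = 0.3155, ΔT' = 2.78/(1−0.3155) = 4.0614 °C.
Change = 4.0614 − 3.8531 = 0.21 °C.

0.21 °C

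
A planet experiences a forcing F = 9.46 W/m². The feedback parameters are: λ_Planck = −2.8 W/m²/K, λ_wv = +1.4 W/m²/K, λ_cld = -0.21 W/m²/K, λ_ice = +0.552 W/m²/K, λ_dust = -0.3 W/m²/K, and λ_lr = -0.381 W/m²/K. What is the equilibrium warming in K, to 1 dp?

Net feedback parameter λ = (−2.8) + (+1.4) + (-0.21) + (+0.552) + (-0.3) + (-0.381) = -1.739 W/m²/K.
ΔT = −F/λ = −9.46/(-1.739) = 5.4 K.

5.4 K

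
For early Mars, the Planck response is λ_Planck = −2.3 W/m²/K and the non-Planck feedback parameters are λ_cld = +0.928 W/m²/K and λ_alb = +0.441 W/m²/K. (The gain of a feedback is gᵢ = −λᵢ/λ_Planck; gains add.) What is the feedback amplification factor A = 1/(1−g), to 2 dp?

Convert to gains: g_cld = 0.928/2.3 = 0.4035; g_alb = 0.441/2.3 = 0.1917.
Total gain g = 0.5952.
A = 1/(1 − 0.5952) = 2.47.

2.47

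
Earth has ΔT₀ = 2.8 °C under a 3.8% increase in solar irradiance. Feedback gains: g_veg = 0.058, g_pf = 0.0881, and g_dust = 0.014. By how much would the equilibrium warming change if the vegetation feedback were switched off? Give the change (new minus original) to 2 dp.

Original: g = 0.1601, ΔT = 2.8/(1−0.1601) = 3.3337 °C.
Without vegetation: g' = 0.1021, ΔT' = 2.8/(1−0.1021) = 3.1184 °C.
Change = 3.1184 − 3.3337 = -0.22 °C.

-0.22 °C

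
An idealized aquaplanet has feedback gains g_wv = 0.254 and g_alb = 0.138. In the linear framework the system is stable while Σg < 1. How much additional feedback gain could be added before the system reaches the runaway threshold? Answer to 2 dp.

Current total gain = 0.254 + 0.138 = 0.392.
Margin to runaway = 1 − 0.392 = 0.61.

0.61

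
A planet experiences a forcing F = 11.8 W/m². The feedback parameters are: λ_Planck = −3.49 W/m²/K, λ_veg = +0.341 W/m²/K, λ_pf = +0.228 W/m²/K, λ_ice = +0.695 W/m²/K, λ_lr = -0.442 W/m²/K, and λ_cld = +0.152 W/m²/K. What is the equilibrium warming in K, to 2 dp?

4.69 K

Net feedback parameter λ = (−3.49) + (+0.341) + (+0.228) + (+0.695) + (-0.442) + (+0.152) = -2.516 W/m²/K.
ΔT = −F/λ = −11.8/(-2.516) = 4.69 K.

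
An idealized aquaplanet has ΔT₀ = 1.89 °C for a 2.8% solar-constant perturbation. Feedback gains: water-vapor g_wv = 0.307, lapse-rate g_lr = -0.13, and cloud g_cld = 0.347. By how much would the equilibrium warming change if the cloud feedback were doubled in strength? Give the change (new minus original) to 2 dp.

10.68 °C

Original: g = 0.524, ΔT = 1.89/(1−0.524) = 3.9706 °C.
With doubled cloud: g' = 0.871, ΔT' = 1.89/(1−0.871) = 14.6512 °C.
Change = 14.6512 − 3.9706 = 10.68 °C.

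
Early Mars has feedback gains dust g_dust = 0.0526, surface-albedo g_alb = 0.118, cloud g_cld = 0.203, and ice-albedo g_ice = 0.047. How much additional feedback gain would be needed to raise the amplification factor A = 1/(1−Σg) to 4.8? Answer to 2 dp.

Current total gain = 0.4206.
Target gain for A = 4.8: g* = 1 − 1/4.8 = 0.7917.
Additional gain needed = 0.7917 − 0.4206 = 0.37.

0.37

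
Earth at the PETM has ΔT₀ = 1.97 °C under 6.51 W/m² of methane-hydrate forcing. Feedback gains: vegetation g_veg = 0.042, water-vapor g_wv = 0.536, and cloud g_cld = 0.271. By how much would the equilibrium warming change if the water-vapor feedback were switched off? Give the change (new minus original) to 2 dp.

-10.18 °C

Original: g = 0.849, ΔT = 1.97/(1−0.849) = 13.0464 °C.
Without water-vapor: g' = 0.313, ΔT' = 1.97/(1−0.313) = 2.8675 °C.
Change = 2.8675 − 13.0464 = -10.18 °C.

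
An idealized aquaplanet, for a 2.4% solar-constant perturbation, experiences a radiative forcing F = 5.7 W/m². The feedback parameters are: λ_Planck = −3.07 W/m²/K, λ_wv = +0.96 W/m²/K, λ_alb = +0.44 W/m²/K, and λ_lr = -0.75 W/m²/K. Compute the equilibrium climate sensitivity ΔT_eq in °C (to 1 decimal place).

Net feedback parameter λ = (−3.07) + (+0.96) + (+0.44) + (-0.75) = -2.42 W/m²/K.
ΔT = −F/λ = −5.7/(-2.42) = 2.4 °C.

2.4 °C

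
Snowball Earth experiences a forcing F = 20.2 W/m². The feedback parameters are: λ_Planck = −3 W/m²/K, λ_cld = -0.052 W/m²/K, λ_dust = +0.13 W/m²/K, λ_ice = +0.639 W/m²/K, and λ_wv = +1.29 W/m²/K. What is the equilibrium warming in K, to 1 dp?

Net feedback parameter λ = (−3) + (-0.052) + (+0.13) + (+0.639) + (+1.29) = -0.993 W/m²/K.
ΔT = −F/λ = −20.2/(-0.993) = 20.3 K.

20.3 K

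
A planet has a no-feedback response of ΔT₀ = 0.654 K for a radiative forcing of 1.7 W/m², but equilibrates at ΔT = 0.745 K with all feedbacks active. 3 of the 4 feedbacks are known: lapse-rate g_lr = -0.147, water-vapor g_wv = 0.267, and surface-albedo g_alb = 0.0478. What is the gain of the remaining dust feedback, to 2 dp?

Amplification A = ΔT/ΔT₀ = 0.745/0.654 = 1.139.
Total gain g = 1 − 1/A = 1 − 1/1.139 = 0.122.
Known gains sum to -0.147 + 0.267 + 0.0478 = 0.1678.
g_dust = 0.122 − 0.1678 = -0.05.

-0.05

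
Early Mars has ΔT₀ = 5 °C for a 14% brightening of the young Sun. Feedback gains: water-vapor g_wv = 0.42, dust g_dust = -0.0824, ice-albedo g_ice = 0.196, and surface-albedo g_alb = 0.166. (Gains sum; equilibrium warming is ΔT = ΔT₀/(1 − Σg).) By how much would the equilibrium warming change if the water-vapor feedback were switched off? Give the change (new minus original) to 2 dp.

-9.70 °C

Original: g = 0.6996, ΔT = 5/(1−0.6996) = 16.6445 °C.
Without water-vapor: g' = 0.2796, ΔT' = 5/(1−0.2796) = 6.9406 °C.
Change = 6.9406 − 16.6445 = -9.70 °C.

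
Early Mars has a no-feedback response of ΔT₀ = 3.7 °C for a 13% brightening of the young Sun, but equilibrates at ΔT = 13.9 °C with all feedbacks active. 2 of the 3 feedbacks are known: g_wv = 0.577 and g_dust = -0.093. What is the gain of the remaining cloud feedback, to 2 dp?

Amplification A = ΔT/ΔT₀ = 13.9/3.7 = 3.757.
Total gain g = 1 − 1/A = 1 − 1/3.757 = 0.7338.
Known gains sum to 0.577 − 0.093 = 0.484.
g_cld = 0.7338 − 0.484 = 0.25.

0.25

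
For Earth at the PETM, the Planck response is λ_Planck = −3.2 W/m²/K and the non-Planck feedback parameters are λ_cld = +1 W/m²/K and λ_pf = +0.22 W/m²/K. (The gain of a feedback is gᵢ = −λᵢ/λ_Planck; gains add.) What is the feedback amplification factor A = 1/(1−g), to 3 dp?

1.616

Convert to gains: g_cld = 1/3.2 = 0.3125; g_pf = 0.22/3.2 = 0.06875.
Total gain g = 0.38125.
A = 1/(1 − 0.38125) = 1.616.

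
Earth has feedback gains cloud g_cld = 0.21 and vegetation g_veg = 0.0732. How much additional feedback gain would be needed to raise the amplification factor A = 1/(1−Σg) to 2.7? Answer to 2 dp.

0.35

Current total gain = 0.2832.
Target gain for A = 2.7: g* = 1 − 1/2.7 = 0.6296.
Additional gain needed = 0.6296 − 0.2832 = 0.35.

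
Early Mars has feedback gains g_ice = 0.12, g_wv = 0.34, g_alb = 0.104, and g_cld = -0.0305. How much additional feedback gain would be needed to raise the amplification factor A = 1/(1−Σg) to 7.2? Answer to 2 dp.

Current total gain = 0.5335.
Target gain for A = 7.2: g* = 1 − 1/7.2 = 0.8611.
Additional gain needed = 0.8611 − 0.5335 = 0.33.

0.33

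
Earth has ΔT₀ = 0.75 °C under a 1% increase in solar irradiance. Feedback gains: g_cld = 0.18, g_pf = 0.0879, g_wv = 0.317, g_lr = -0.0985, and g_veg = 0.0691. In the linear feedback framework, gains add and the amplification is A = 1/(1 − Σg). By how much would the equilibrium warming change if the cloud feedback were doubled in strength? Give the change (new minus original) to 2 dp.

Original: g = 0.5555, ΔT = 0.75/(1−0.5555) = 1.6873 °C.
With doubled cloud: g' = 0.7355, ΔT' = 0.75/(1−0.7355) = 2.8355 °C.
Change = 2.8355 − 1.6873 = 1.15 °C.

1.15 °C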